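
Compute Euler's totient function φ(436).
216

436 = 2^2 × 109
φ(n) = n × ∏(1 - 1/p) for each prime p dividing n
φ(436) = 436 × (1 - 1/2) × (1 - 1/109) = 216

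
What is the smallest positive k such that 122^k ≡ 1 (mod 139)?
69

139 is prime, so ord(122) divides φ(139) = 138.
Divisors of 138: 1, 2, 3, 6, 23, 46, 69, 138.
Repeated squaring: 122^1 ≡ 122, 122^2 ≡ 11, 122^4 ≡ 121, 122^8 ≡ 46, 122^16 ≡ 31, 122^32 ≡ 127, 122^64 ≡ 5, 122^128 ≡ 25 (mod 139).
Test 122^d mod 139 for each divisor d in increasing order:
122^1 ≡ 122
122^2 ≡ 11
122^3 = 122^2·122^1 ≡ 91
122^6 = 122^4·122^2 ≡ 80
122^23 = 122^16·122^4·122^2·122^1 ≡ 96
122^46 = 122^32·122^8·122^4·122^2 ≡ 42
122^69 = 122^64·122^4·122^1 ≡ 1  ← first divisor giving 1
The order is 69.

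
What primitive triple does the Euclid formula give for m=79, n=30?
(5341, 4740, 7141)

Euclid's formula: a = m² - n², b = 2mn, c = m² + n²
m = 79, n = 30
a = 79² - 30² = 6241 - 900 = 5341
b = 2 × 79 × 30 = 4740
c = 79² + 30² = 6241 + 900 = 7141
Verification: 5341² + 4740² = 28526281 + 22467600 = 50993881 = 7141² ✓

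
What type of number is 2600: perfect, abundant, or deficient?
abundant

Proper divisors of 2600: sum = 1 + 2 + 4 + 5 + 8 + 10 + 13 + 20 + ... + 325 + 520 + 650 + 1300 (23 divisors) = 3910
Since 3910 > 2600, 2600 is abundant.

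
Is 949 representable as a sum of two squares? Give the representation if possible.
7² + 30² (a=7, b=30)

Factorization: 949 = 13 × 73
By Fermat: n is sum of two squares iff every prime p ≡ 3 (mod 4) appears to even power.
All primes ≡ 3 (mod 4) appear to even power.
Search a = 0, 1, 2, … for 949 - a² a perfect square: first hit at a = 7: 949 - 49 = 900 = 30².
949 = 7² + 30² = 49 + 900 ✓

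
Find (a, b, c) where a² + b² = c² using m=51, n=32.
(1577, 3264, 3625)

Euclid's formula: a = m² - n², b = 2mn, c = m² + n²
m = 51, n = 32
a = 51² - 32² = 2601 - 1024 = 1577
b = 2 × 51 × 32 = 3264
c = 51² + 32² = 2601 + 1024 = 3625
Verification: 1577² + 3264² = 2486929 + 10653696 = 13140625 = 3625² ✓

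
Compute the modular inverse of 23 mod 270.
47

gcd(23, 270) = 1, so the inverse exists.
Extended Euclidean algorithm on (270, 23):
270 = 11 × 23 + 17  ⟹  17 = (1)·270 + (-11)·23
23 = 1 × 17 + 6  ⟹  6 = (-1)·270 + (12)·23
17 = 2 × 6 + 5  ⟹  5 = (3)·270 + (-35)·23
6 = 1 × 5 + 1  ⟹  1 = (-4)·270 + (47)·23
So (47)·23 ≡ 1 (mod 270), i.e. 23^(-1) ≡ 47 (mod 270).
Check: 23 × 47 = 1081 ≡ 1 (mod 270)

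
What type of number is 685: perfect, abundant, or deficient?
deficient

Proper divisors of 685: sum = 1 + 5 + 137 = 143
Since 143 < 685, 685 is deficient.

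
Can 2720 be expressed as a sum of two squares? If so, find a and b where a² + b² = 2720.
4² + 52² (a=4, b=52)

Factorization: 2720 = 2^5 × 5 × 17
By Fermat: n is sum of two squares iff every prime p ≡ 3 (mod 4) appears to even power.
All primes ≡ 3 (mod 4) appear to even power.
Search a = 0, 1, 2, … for 2720 - a² a perfect square: first hit at a = 4: 2720 - 16 = 2704 = 52².
2720 = 4² + 52² = 16 + 2704 ✓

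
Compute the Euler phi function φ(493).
448

493 = 17 × 29
φ(n) = n × ∏(1 - 1/p) for each prime p dividing n
φ(493) = 493 × (1 - 1/17) × (1 - 1/29) = 448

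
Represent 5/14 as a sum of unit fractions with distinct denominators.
1/3 + 1/42

Greedy algorithm:
5/14: ceiling(14/5) = 3, use 1/3
1/42: ceiling(42/1) = 42, use 1/42
Result: 5/14 = 1/3 + 1/42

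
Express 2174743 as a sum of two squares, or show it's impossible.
Not possible

Factorization: 2174743 = 31^3 × 73
By Fermat: n is sum of two squares iff every prime p ≡ 3 (mod 4) appears to even power.
Prime(s) ≡ 3 (mod 4) with odd exponent: [(31, 3)]
Therefore 2174743 cannot be expressed as a² + b².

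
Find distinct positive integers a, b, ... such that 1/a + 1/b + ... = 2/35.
1/18 + 1/630

Greedy algorithm:
2/35: ceiling(35/2) = 18, use 1/18
1/630: ceiling(630/1) = 630, use 1/630
Result: 2/35 = 1/18 + 1/630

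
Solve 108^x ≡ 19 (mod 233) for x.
184

Baby-step giant-step with step n = ⌈√233⌉ = 16.
Baby steps 108^j mod 233 (j:value) for j=0..15: 0:1, 1:108, 2:14, 3:114, 4:196, 5:198, 6:181, 7:209, 8:204, 9:130, 10:60, 11:189, 12:141, 13:83, 14:110, 15:230.
Giant-step multiplier: 108^(-16) ≡ 108^(232-16) = 108^216 ≡ 64 (mod 233).
Giant steps γ_i = 19·64^i mod 233: γ_0=19, γ_1=51, γ_2=2, γ_3=128, γ_4=37, γ_5=38, γ_6=102, γ_7=4, γ_8=23, γ_9=74, γ_10=76, γ_11=204 (in table at j=8).
x = i·n + j = 11·16 + 8 = 184.
Check: 108^184 ≡ 19 (mod 233).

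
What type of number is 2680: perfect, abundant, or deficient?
abundant

Proper divisors of 2680: sum = 1 + 2 + 4 + 5 + 8 + 10 + 20 + 40 + 67 + 134 + 268 + 335 + 536 + 670 + 1340 = 3440
Since 3440 > 2680, 2680 is abundant.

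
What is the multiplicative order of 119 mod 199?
198

199 is prime, so ord(119) divides φ(199) = 198.
Divisors of 198: 1, 2, 3, 6, 9, 11, 18, 22, 33, 66, 99, 198.
Repeated squaring: 119^1 ≡ 119, 119^2 ≡ 32, 119^4 ≡ 29, 119^8 ≡ 45, 119^16 ≡ 35, 119^32 ≡ 31, 119^64 ≡ 165, 119^128 ≡ 161 (mod 199).
Test 119^d mod 199 for each divisor d in increasing order:
119^1 ≡ 119
119^2 ≡ 32
119^3 = 119^2·119^1 ≡ 27
119^6 = 119^4·119^2 ≡ 132
119^9 = 119^8·119^1 ≡ 181
119^11 = 119^8·119^2·119^1 ≡ 21
119^18 = 119^16·119^2 ≡ 125
119^22 = 119^16·119^4·119^2 ≡ 43
119^33 = 119^32·119^1 ≡ 107
119^66 = 119^64·119^2 ≡ 106
119^99 = 119^64·119^32·119^2·119^1 ≡ 198
119^198 = 119^128·119^64·119^4·119^2 ≡ 1  ← first divisor giving 1
The order is 198.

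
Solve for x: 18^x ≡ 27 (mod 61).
6

Baby-step giant-step with step n = ⌈√61⌉ = 8.
Baby steps 18^j mod 61 (j:value) for j=0..7: 0:1, 1:18, 2:19, 3:37, 4:56, 5:32, 6:27, 7:59.
h = 27 is already in the table at j=6, so x = 6.
Check: 18^6 ≡ 27 (mod 61).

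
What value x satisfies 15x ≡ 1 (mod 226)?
211

gcd(15, 226) = 1, so the inverse exists.
Extended Euclidean algorithm on (226, 15):
226 = 15 × 15 + 1  ⟹  1 = (1)·226 + (-15)·15
So (-15)·15 ≡ 1 (mod 226), i.e. 15^(-1) ≡ -15 ≡ 211 (mod 226).
Check: 15 × 211 = 3165 ≡ 1 (mod 226)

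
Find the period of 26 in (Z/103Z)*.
51

103 is prime, so ord(26) divides φ(103) = 102.
Divisors of 102: 1, 2, 3, 6, 17, 34, 51, 102.
Repeated squaring: 26^1 ≡ 26, 26^2 ≡ 58, 26^4 ≡ 68, 26^8 ≡ 92, 26^16 ≡ 18, 26^32 ≡ 15, 26^64 ≡ 19 (mod 103).
Test 26^d mod 103 for each divisor d in increasing order:
26^1 ≡ 26
26^2 ≡ 58
26^3 = 26^2·26^1 ≡ 66
26^6 = 26^4·26^2 ≡ 30
26^17 = 26^16·26^1 ≡ 56
26^34 = 26^32·26^2 ≡ 46
26^51 = 26^32·26^16·26^2·26^1 ≡ 1  ← first divisor giving 1
The order is 51.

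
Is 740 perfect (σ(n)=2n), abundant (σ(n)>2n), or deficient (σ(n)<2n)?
abundant

Proper divisors of 740: sum = 1 + 2 + 4 + 5 + 10 + 20 + 37 + 74 + 148 + 185 + 370 = 856
Since 856 > 740, 740 is abundant.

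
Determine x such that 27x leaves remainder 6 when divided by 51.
x ≡ 4 (mod 17)

gcd(27, 51) = 3, which divides 6, so solutions exist.
Divide through by 3: 9x ≡ 2 (mod 17).
Find 9^(-1) mod 17 by the extended Euclidean algorithm:
17 = 1 × 9 + 8  ⟹  8 = (1)·17 + (-1)·9
9 = 1 × 8 + 1  ⟹  1 = (-1)·17 + (2)·9
So (2)·9 ≡ 1 (mod 17), i.e. 9^(-1) ≡ 2 (mod 17).
x ≡ 2 × 2 = 4 ≡ 4 (mod 17).
Check: 27 × 4 = 108 ≡ 6 (mod 51).
x ≡ 4 (mod 17), giving 3 solutions mod 51.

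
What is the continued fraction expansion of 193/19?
[10; 6, 3]

Euclidean algorithm steps:
193 = 10 × 19 + 3
19 = 6 × 3 + 1
3 = 3 × 1 + 0
Continued fraction: [10; 6, 3]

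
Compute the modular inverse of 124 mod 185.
94

gcd(124, 185) = 1, so the inverse exists.
Extended Euclidean algorithm on (185, 124):
185 = 1 × 124 + 61  ⟹  61 = (1)·185 + (-1)·124
124 = 2 × 61 + 2  ⟹  2 = (-2)·185 + (3)·124
61 = 30 × 2 + 1  ⟹  1 = (61)·185 + (-91)·124
So (-91)·124 ≡ 1 (mod 185), i.e. 124^(-1) ≡ -91 ≡ 94 (mod 185).
Check: 124 × 94 = 11656 ≡ 1 (mod 185)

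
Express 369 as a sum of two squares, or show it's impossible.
12² + 15² (a=12, b=15)

Factorization: 369 = 3^2 × 41
By Fermat: n is sum of two squares iff every prime p ≡ 3 (mod 4) appears to even power.
All primes ≡ 3 (mod 4) appear to even power.
Search a = 0, 1, 2, … for 369 - a² a perfect square: first hit at a = 12: 369 - 144 = 225 = 15².
369 = 12² + 15² = 144 + 225 ✓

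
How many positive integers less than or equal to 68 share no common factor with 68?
32

68 = 2^2 × 17
φ(n) = n × ∏(1 - 1/p) for each prime p dividing n
φ(68) = 68 × (1 - 1/2) × (1 - 1/17) = 32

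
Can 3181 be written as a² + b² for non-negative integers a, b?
34² + 45² (a=34, b=45)

Factorization: 3181 = 3181
By Fermat: n is sum of two squares iff every prime p ≡ 3 (mod 4) appears to even power.
All primes ≡ 3 (mod 4) appear to even power.
Search a = 0, 1, 2, … for 3181 - a² a perfect square: first hit at a = 34: 3181 - 1156 = 2025 = 45².
3181 = 34² + 45² = 1156 + 2025 ✓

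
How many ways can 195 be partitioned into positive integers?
2580840212973

p(n) counts ways to write n as a sum of positive integers (order ignored).
Euler's pentagonal recurrence: p(k) = p(k-1) + p(k-2) - p(k-5) - p(k-7) + p(k-12) + p(k-15) - ... (offsets j(3j∓1)/2, signs ++--, p(0)=1, p(<0)=0).
DP table for k = 0..194: p(0)=1, p(1)=1, p(2)=2, p(3)=3, p(4)=5, p(5)=7, p(6)=11, p(7)=15, p(8)=22, p(9)=30, p(10)=42, p(11)=56, p(12)=77, p(13)=101, p(14)=135, p(15)=176, p(16)=231, p(17)=297, p(18)=385, p(19)=490, p(20)=627, p(21)=792, p(22)=1002, p(23)=1255, p(24)=1575, p(25)=1958, p(26)=2436, p(27)=3010, p(28)=3718, p(29)=4565, p(30)=5604, p(31)=6842, p(32)=8349, p(33)=10143, p(34)=12310, p(35)=14883, p(36)=17977, p(37)=21637, p(38)=26015, p(39)=31185, p(40)=37338, p(41)=44583, p(42)=53174, p(43)=63261, p(44)=75175, p(45)=89134, p(46)=105558, p(47)=124754, p(48)=147273, p(49)=173525, p(50)=204226, p(51)=239943, p(52)=281589, p(53)=329931, p(54)=386155, p(55)=451276, p(56)=526823, p(57)=614154, p(58)=715220, p(59)=831820, p(60)=966467, p(61)=1121505, p(62)=1300156, p(63)=1505499, p(64)=1741630, p(65)=2012558, p(66)=2323520, p(67)=2679689, p(68)=3087735, p(69)=3554345, p(70)=4087968, p(71)=4697205, p(72)=5392783, p(73)=6185689, p(74)=7089500, p(75)=8118264, p(76)=9289091, p(77)=10619863, p(78)=12132164, p(79)=13848650, p(80)=15796476, p(81)=18004327, p(82)=20506255, p(83)=23338469, p(84)=26543660, p(85)=30167357, p(86)=34262962, p(87)=38887673, p(88)=44108109, p(89)=49995925, p(90)=56634173, p(91)=64112359, p(92)=72533807, p(93)=82010177, p(94)=92669720, p(95)=104651419, p(96)=118114304, p(97)=133230930, p(98)=150198136, p(99)=169229875, p(100)=190569292, p(101)=214481126, p(102)=241265379, p(103)=271248950, p(104)=304801365, p(105)=342325709, p(106)=384276336, p(107)=431149389, p(108)=483502844, p(109)=541946240, p(110)=607163746, p(111)=679903203, p(112)=761002156, p(113)=851376628, p(114)=952050665, p(115)=1064144451, p(116)=1188908248, p(117)=1327710076, p(118)=1482074143, p(119)=1653668665, p(120)=1844349560, p(121)=2056148051, p(122)=2291320912, p(123)=2552338241, p(124)=2841940500, p(125)=3163127352, p(126)=3519222692, p(127)=3913864295, p(128)=4351078600, p(129)=4835271870, p(130)=5371315400, p(131)=5964539504, p(132)=6620830889, p(133)=7346629512, p(134)=8149040695, p(135)=9035836076, p(136)=10015581680, p(137)=11097645016, p(138)=12292341831, p(139)=13610949895, p(140)=15065878135, p(141)=16670689208, p(142)=18440293320, p(143)=20390982757, p(144)=22540654445, p(145)=24908858009, p(146)=27517052599, p(147)=30388671978, p(148)=33549419497, p(149)=37027355200, p(150)=40853235313, p(151)=45060624582, p(152)=49686288421, p(153)=54770336324, p(154)=60356673280, p(155)=66493182097, p(156)=73232243759, p(157)=80630964769, p(158)=88751778802, p(159)=97662728555, p(160)=107438159466, p(161)=118159068427, p(162)=129913904637, p(163)=142798995930, p(164)=156919475295, p(165)=172389800255, p(166)=189334822579, p(167)=207890420102, p(168)=228204732751, p(169)=250438925115, p(170)=274768617130, p(171)=301384802048, p(172)=330495499613, p(173)=362326859895, p(174)=397125074750, p(175)=435157697830, p(176)=476715857290, p(177)=522115831195, p(178)=571701605655, p(179)=625846753120, p(180)=684957390936, p(181)=749474411781, p(182)=819876908323, p(183)=896684817527, p(184)=980462880430, p(185)=1071823774337, p(186)=1171432692373, p(187)=1280011042268, p(188)=1398341745571, p(189)=1527273599625, p(190)=1667727404093, p(191)=1820701100652, p(192)=1987276856363, p(193)=2168627105469, p(194)=2366022741845.
Final step: p(195) = p(194) + p(193) - p(190) - p(188) + p(183) + p(180) - p(173) - p(169) + p(160) + p(155) - p(144) - p(138) + p(125) + p(118) - p(103) - p(95) + p(78) + p(69) - p(50) - p(40) + p(19) + p(8)
= 2366022741845 + 2168627105469 - 1667727404093 - 1398341745571 + 896684817527 + 684957390936 - 362326859895 - 250438925115 + 107438159466 + 66493182097 - 22540654445 - 12292341831 + 3163127352 + 1482074143 - 271248950 - 104651419 + 12132164 + 3554345 - 204226 - 37338 + 490 + 22
= 2580840212973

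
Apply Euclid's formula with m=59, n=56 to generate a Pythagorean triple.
(345, 6608, 6617)

Euclid's formula: a = m² - n², b = 2mn, c = m² + n²
m = 59, n = 56
a = 59² - 56² = 3481 - 3136 = 345
b = 2 × 59 × 56 = 6608
c = 59² + 56² = 3481 + 3136 = 6617
Verification: 345² + 6608² = 119025 + 43665664 = 43784689 = 6617² ✓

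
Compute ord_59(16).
29

59 is prime, so ord(16) divides φ(59) = 58.
Divisors of 58: 1, 2, 29, 58.
Repeated squaring: 16^1 ≡ 16, 16^2 ≡ 20, 16^4 ≡ 46, 16^8 ≡ 51, 16^16 ≡ 5, 16^32 ≡ 25 (mod 59).
Test 16^d mod 59 for each divisor d in increasing order:
16^1 ≡ 16
16^2 ≡ 20
16^29 = 16^16·16^8·16^4·16^1 ≡ 1  ← first divisor giving 1
The order is 29.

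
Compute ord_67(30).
6

67 is prime, so ord(30) divides φ(67) = 66.
Divisors of 66: 1, 2, 3, 6, 11, 22, 33, 66.
Repeated squaring: 30^1 ≡ 30, 30^2 ≡ 29, 30^4 ≡ 37, 30^8 ≡ 29, 30^16 ≡ 37, 30^32 ≡ 29, 30^64 ≡ 37 (mod 67).
Test 30^d mod 67 for each divisor d in increasing order:
30^1 ≡ 30
30^2 ≡ 29
30^3 = 30^2·30^1 ≡ 66
30^6 = 30^4·30^2 ≡ 1  ← first divisor giving 1
The order is 6.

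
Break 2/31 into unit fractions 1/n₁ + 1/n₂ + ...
1/16 + 1/496

Greedy algorithm:
2/31: ceiling(31/2) = 16, use 1/16
1/496: ceiling(496/1) = 496, use 1/496
Result: 2/31 = 1/16 + 1/496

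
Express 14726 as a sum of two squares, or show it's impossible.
Not possible

Factorization: 14726 = 2 × 37 × 199
By Fermat: n is sum of two squares iff every prime p ≡ 3 (mod 4) appears to even power.
Prime(s) ≡ 3 (mod 4) with odd exponent: [(199, 1)]
Therefore 14726 cannot be expressed as a² + b².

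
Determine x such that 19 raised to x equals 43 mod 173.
112

Baby-step giant-step with step n = ⌈√173⌉ = 14.
Baby steps 19^j mod 173 (j:value) for j=0..13: 0:1, 1:19, 2:15, 3:112, 4:52, 5:123, 6:88, 7:115, 8:109, 9:168, 10:78, 11:98, 12:132, 13:86.
Giant-step multiplier: 19^(-14) ≡ 19^(172-14) = 19^158 ≡ 9 (mod 173).
Giant steps γ_i = 43·9^i mod 173: γ_0=43, γ_1=41, γ_2=23, γ_3=34, γ_4=133, γ_5=159, γ_6=47, γ_7=77, γ_8=1 (in table at j=0).
x = i·n + j = 8·14 + 0 = 112.
Check: 19^112 ≡ 43 (mod 173).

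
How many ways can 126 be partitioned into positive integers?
3519222692

p(n) counts ways to write n as a sum of positive integers (order ignored).
Euler's pentagonal recurrence: p(k) = p(k-1) + p(k-2) - p(k-5) - p(k-7) + p(k-12) + p(k-15) - ... (offsets j(3j∓1)/2, signs ++--, p(0)=1, p(<0)=0).
DP table for k = 0..125: p(0)=1, p(1)=1, p(2)=2, p(3)=3, p(4)=5, p(5)=7, p(6)=11, p(7)=15, p(8)=22, p(9)=30, p(10)=42, p(11)=56, p(12)=77, p(13)=101, p(14)=135, p(15)=176, p(16)=231, p(17)=297, p(18)=385, p(19)=490, p(20)=627, p(21)=792, p(22)=1002, p(23)=1255, p(24)=1575, p(25)=1958, p(26)=2436, p(27)=3010, p(28)=3718, p(29)=4565, p(30)=5604, p(31)=6842, p(32)=8349, p(33)=10143, p(34)=12310, p(35)=14883, p(36)=17977, p(37)=21637, p(38)=26015, p(39)=31185, p(40)=37338, p(41)=44583, p(42)=53174, p(43)=63261, p(44)=75175, p(45)=89134, p(46)=105558, p(47)=124754, p(48)=147273, p(49)=173525, p(50)=204226, p(51)=239943, p(52)=281589, p(53)=329931, p(54)=386155, p(55)=451276, p(56)=526823, p(57)=614154, p(58)=715220, p(59)=831820, p(60)=966467, p(61)=1121505, p(62)=1300156, p(63)=1505499, p(64)=1741630, p(65)=2012558, p(66)=2323520, p(67)=2679689, p(68)=3087735, p(69)=3554345, p(70)=4087968, p(71)=4697205, p(72)=5392783, p(73)=6185689, p(74)=7089500, p(75)=8118264, p(76)=9289091, p(77)=10619863, p(78)=12132164, p(79)=13848650, p(80)=15796476, p(81)=18004327, p(82)=20506255, p(83)=23338469, p(84)=26543660, p(85)=30167357, p(86)=34262962, p(87)=38887673, p(88)=44108109, p(89)=49995925, p(90)=56634173, p(91)=64112359, p(92)=72533807, p(93)=82010177, p(94)=92669720, p(95)=104651419, p(96)=118114304, p(97)=133230930, p(98)=150198136, p(99)=169229875, p(100)=190569292, p(101)=214481126, p(102)=241265379, p(103)=271248950, p(104)=304801365, p(105)=342325709, p(106)=384276336, p(107)=431149389, p(108)=483502844, p(109)=541946240, p(110)=607163746, p(111)=679903203, p(112)=761002156, p(113)=851376628, p(114)=952050665, p(115)=1064144451, p(116)=1188908248, p(117)=1327710076, p(118)=1482074143, p(119)=1653668665, p(120)=1844349560, p(121)=2056148051, p(122)=2291320912, p(123)=2552338241, p(124)=2841940500, p(125)=3163127352.
Final step: p(126) = p(125) + p(124) - p(121) - p(119) + p(114) + p(111) - p(104) - p(100) + p(91) + p(86) - p(75) - p(69) + p(56) + p(49) - p(34) - p(26) + p(9) + p(0)
= 3163127352 + 2841940500 - 2056148051 - 1653668665 + 952050665 + 679903203 - 304801365 - 190569292 + 64112359 + 34262962 - 8118264 - 3554345 + 526823 + 173525 - 12310 - 2436 + 30 + 1
= 3519222692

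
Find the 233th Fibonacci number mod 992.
13

Matrix identity: Q^n = [[F_(n+1), F_n], [F_n, F_(n-1)]] with Q = [[1,1],[1,0]].
n = 233 = 11101001₂. Square-and-multiply, entries mod 992:
Q^1 = [[1,1],[1,0]]
Q^3 = (Q^1)²·Q = [[3,2],[2,1]]
Q^7 = (Q^3)²·Q = [[21,13],[13,8]]
Q^14 = (Q^7)² = [[610,377],[377,233]]
Q^29 = (Q^14)²·Q = [[744,373],[373,371]]
Q^58 = (Q^29)² = [[249,247],[247,2]]
Q^116 = (Q^58)² = [[2,493],[493,501]]
Q^233 = (Q^116)²·Q = [[984,13],[13,971]]
F_233 mod 992 = Q^233[0][1] = 13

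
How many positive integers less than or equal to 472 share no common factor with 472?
232

472 = 2^3 × 59
φ(n) = n × ∏(1 - 1/p) for each prime p dividing n
φ(472) = 472 × (1 - 1/2) × (1 - 1/59) = 232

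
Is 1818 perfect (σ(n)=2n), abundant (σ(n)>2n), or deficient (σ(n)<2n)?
abundant

Proper divisors of 1818: sum = 1 + 2 + 3 + 6 + 9 + 18 + 101 + 202 + 303 + 606 + 909 = 2160
Since 2160 > 1818, 1818 is abundant.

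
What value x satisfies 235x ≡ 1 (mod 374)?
113

gcd(235, 374) = 1, so the inverse exists.
Extended Euclidean algorithm on (374, 235):
374 = 1 × 235 + 139  ⟹  139 = (1)·374 + (-1)·235
235 = 1 × 139 + 96  ⟹  96 = (-1)·374 + (2)·235
139 = 1 × 96 + 43  ⟹  43 = (2)·374 + (-3)·235
96 = 2 × 43 + 10  ⟹  10 = (-5)·374 + (8)·235
43 = 4 × 10 + 3  ⟹  3 = (22)·374 + (-35)·235
10 = 3 × 3 + 1  ⟹  1 = (-71)·374 + (113)·235
So (113)·235 ≡ 1 (mod 374), i.e. 235^(-1) ≡ 113 (mod 374).
Check: 235 × 113 = 26555 ≡ 1 (mod 374)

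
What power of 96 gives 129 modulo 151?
19

Baby-step giant-step with step n = ⌈√151⌉ = 13.
Baby steps 96^j mod 151 (j:value) for j=0..12: 0:1, 1:96, 2:5, 3:27, 4:25, 5:135, 6:125, 7:71, 8:21, 9:53, 10:105, 11:114, 12:72.
Giant-step multiplier: 96^(-13) ≡ 96^(150-13) = 96^137 ≡ 111 (mod 151).
Giant steps γ_i = 129·111^i mod 151: γ_0=129, γ_1=125 (in table at j=6).
x = i·n + j = 1·13 + 6 = 19.
Check: 96^19 ≡ 129 (mod 151).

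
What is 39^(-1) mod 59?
56

gcd(39, 59) = 1, so the inverse exists.
Extended Euclidean algorithm on (59, 39):
59 = 1 × 39 + 20  ⟹  20 = (1)·59 + (-1)·39
39 = 1 × 20 + 19  ⟹  19 = (-1)·59 + (2)·39
20 = 1 × 19 + 1  ⟹  1 = (2)·59 + (-3)·39
So (-3)·39 ≡ 1 (mod 59), i.e. 39^(-1) ≡ -3 ≡ 56 (mod 59).
Check: 39 × 56 = 2184 ≡ 1 (mod 59)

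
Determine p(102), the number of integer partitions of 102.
241265379

p(n) counts ways to write n as a sum of positive integers (order ignored).
Euler's pentagonal recurrence: p(k) = p(k-1) + p(k-2) - p(k-5) - p(k-7) + p(k-12) + p(k-15) - ... (offsets j(3j∓1)/2, signs ++--, p(0)=1, p(<0)=0).
DP table for k = 0..101: p(0)=1, p(1)=1, p(2)=2, p(3)=3, p(4)=5, p(5)=7, p(6)=11, p(7)=15, p(8)=22, p(9)=30, p(10)=42, p(11)=56, p(12)=77, p(13)=101, p(14)=135, p(15)=176, p(16)=231, p(17)=297, p(18)=385, p(19)=490, p(20)=627, p(21)=792, p(22)=1002, p(23)=1255, p(24)=1575, p(25)=1958, p(26)=2436, p(27)=3010, p(28)=3718, p(29)=4565, p(30)=5604, p(31)=6842, p(32)=8349, p(33)=10143, p(34)=12310, p(35)=14883, p(36)=17977, p(37)=21637, p(38)=26015, p(39)=31185, p(40)=37338, p(41)=44583, p(42)=53174, p(43)=63261, p(44)=75175, p(45)=89134, p(46)=105558, p(47)=124754, p(48)=147273, p(49)=173525, p(50)=204226, p(51)=239943, p(52)=281589, p(53)=329931, p(54)=386155, p(55)=451276, p(56)=526823, p(57)=614154, p(58)=715220, p(59)=831820, p(60)=966467, p(61)=1121505, p(62)=1300156, p(63)=1505499, p(64)=1741630, p(65)=2012558, p(66)=2323520, p(67)=2679689, p(68)=3087735, p(69)=3554345, p(70)=4087968, p(71)=4697205, p(72)=5392783, p(73)=6185689, p(74)=7089500, p(75)=8118264, p(76)=9289091, p(77)=10619863, p(78)=12132164, p(79)=13848650, p(80)=15796476, p(81)=18004327, p(82)=20506255, p(83)=23338469, p(84)=26543660, p(85)=30167357, p(86)=34262962, p(87)=38887673, p(88)=44108109, p(89)=49995925, p(90)=56634173, p(91)=64112359, p(92)=72533807, p(93)=82010177, p(94)=92669720, p(95)=104651419, p(96)=118114304, p(97)=133230930, p(98)=150198136, p(99)=169229875, p(100)=190569292, p(101)=214481126.
Final step: p(102) = p(101) + p(100) - p(97) - p(95) + p(90) + p(87) - p(80) - p(76) + p(67) + p(62) - p(51) - p(45) + p(32) + p(25) - p(10) - p(2)
= 214481126 + 190569292 - 133230930 - 104651419 + 56634173 + 38887673 - 15796476 - 9289091 + 2679689 + 1300156 - 239943 - 89134 + 8349 + 1958 - 42 - 2
= 241265379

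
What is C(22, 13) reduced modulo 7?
0

Using Lucas' theorem:
Write n=22 and k=13 in base 7:
n in base 7: [3, 1]
k in base 7: [1, 6]
C(22,13) mod 7 = ∏ C(n_i, k_i) mod 7
Digit binomials (mod 7): C(3,1) = 3; C(1,6) = 0 (k_i > n_i)
Product: 3 × 0 = 0 ≡ 0 (mod 7)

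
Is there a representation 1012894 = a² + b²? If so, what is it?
Not possible

Factorization: 1012894 = 2 × 17 × 31^3
By Fermat: n is sum of two squares iff every prime p ≡ 3 (mod 4) appears to even power.
Prime(s) ≡ 3 (mod 4) with odd exponent: [(31, 3)]
Therefore 1012894 cannot be expressed as a² + b².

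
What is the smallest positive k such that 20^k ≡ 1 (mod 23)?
22

23 is prime, so ord(20) divides φ(23) = 22.
Divisors of 22: 1, 2, 11, 22.
Repeated squaring: 20^1 ≡ 20, 20^2 ≡ 9, 20^4 ≡ 12, 20^8 ≡ 6, 20^16 ≡ 13 (mod 23).
Test 20^d mod 23 for each divisor d in increasing order:
20^1 ≡ 20
20^2 ≡ 9
20^11 = 20^8·20^2·20^1 ≡ 22
20^22 = 20^16·20^4·20^2 ≡ 1  ← first divisor giving 1
The order is 22.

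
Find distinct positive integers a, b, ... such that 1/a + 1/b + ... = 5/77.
1/16 + 1/411 + 1/506352

Greedy algorithm:
5/77: ceiling(77/5) = 16, use 1/16
3/1232: ceiling(1232/3) = 411, use 1/411
1/506352: ceiling(506352/1) = 506352, use 1/506352
Result: 5/77 = 1/16 + 1/411 + 1/506352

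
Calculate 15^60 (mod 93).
63

Repeated squaring. Binary of 60 = 111100.
15^1 ≡ 15 (mod 93); 15^2 ≡ 39 (mod 93); 15^4 ≡ 33 (mod 93); 15^8 ≡ 66 (mod 93); 15^16 ≡ 78 (mod 93); 15^32 ≡ 39 (mod 93)
15^60 = 15^4 × 15^8 × 15^16 × 15^32 ≡ 63 (mod 93)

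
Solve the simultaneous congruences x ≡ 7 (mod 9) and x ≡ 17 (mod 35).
52

Using Chinese Remainder Theorem:
M = 9 × 35 = 315
M1 = 35, M2 = 9
y1 = 35^(-1) mod 9 = 8
y2 = 9^(-1) mod 35 = 4
x = (7×35×8 + 17×9×4) mod 315 = 52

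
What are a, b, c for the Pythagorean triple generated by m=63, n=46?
(1853, 5796, 6085)

Euclid's formula: a = m² - n², b = 2mn, c = m² + n²
m = 63, n = 46
a = 63² - 46² = 3969 - 2116 = 1853
b = 2 × 63 × 46 = 5796
c = 63² + 46² = 3969 + 2116 = 6085
Verification: 1853² + 5796² = 3433609 + 33593616 = 37027225 = 6085² ✓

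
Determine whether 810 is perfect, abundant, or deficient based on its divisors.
abundant

Proper divisors of 810: sum = 1 + 2 + 3 + 5 + 6 + 9 + 10 + 15 + ... + 135 + 162 + 270 + 405 (19 divisors) = 1368
Since 1368 > 810, 810 is abundant.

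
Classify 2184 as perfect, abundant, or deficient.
abundant

Proper divisors of 2184: sum = 1 + 2 + 3 + 4 + 6 + 7 + 8 + 12 + ... + 364 + 546 + 728 + 1092 (31 divisors) = 4536
Since 4536 > 2184, 2184 is abundant.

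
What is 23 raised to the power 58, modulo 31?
16

Repeated squaring. Binary of 58 = 111010.
23^1 ≡ 23 (mod 31); 23^2 ≡ 2 (mod 31); 23^4 ≡ 4 (mod 31); 23^8 ≡ 16 (mod 31); 23^16 ≡ 8 (mod 31); 23^32 ≡ 2 (mod 31)
23^58 = 23^2 × 23^8 × 23^16 × 23^32 ≡ 16 (mod 31)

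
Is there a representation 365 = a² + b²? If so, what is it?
2² + 19² (a=2, b=19)

Factorization: 365 = 5 × 73
By Fermat: n is sum of two squares iff every prime p ≡ 3 (mod 4) appears to even power.
All primes ≡ 3 (mod 4) appear to even power.
Search a = 0, 1, 2, … for 365 - a² a perfect square: first hit at a = 2: 365 - 4 = 361 = 19².
365 = 2² + 19² = 4 + 361 ✓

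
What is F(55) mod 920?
565

Matrix identity: Q^n = [[F_(n+1), F_n], [F_n, F_(n-1)]] with Q = [[1,1],[1,0]].
n = 55 = 110111₂. Square-and-multiply, entries mod 920:
Q^1 = [[1,1],[1,0]]
Q^3 = (Q^1)²·Q = [[3,2],[2,1]]
Q^6 = (Q^3)² = [[13,8],[8,5]]
Q^13 = (Q^6)²·Q = [[377,233],[233,144]]
Q^27 = (Q^13)²·Q = [[411,458],[458,873]]
Q^55 = (Q^27)²·Q = [[757,565],[565,192]]
F_55 mod 920 = Q^55[0][1] = 565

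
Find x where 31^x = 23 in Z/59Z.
37

Baby-step giant-step with step n = ⌈√59⌉ = 8.
Baby steps 31^j mod 59 (j:value) for j=0..7: 0:1, 1:31, 2:17, 3:55, 4:53, 5:50, 6:16, 7:24.
Giant-step multiplier: 31^(-8) ≡ 31^(58-8) = 31^50 ≡ 41 (mod 59).
Giant steps γ_i = 23·41^i mod 59: γ_0=23, γ_1=58, γ_2=18, γ_3=30, γ_4=50 (in table at j=5).
x = i·n + j = 4·8 + 5 = 37.
Check: 31^37 ≡ 23 (mod 59).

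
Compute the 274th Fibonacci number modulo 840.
127

Matrix identity: Q^n = [[F_(n+1), F_n], [F_n, F_(n-1)]] with Q = [[1,1],[1,0]].
n = 274 = 100010010₂. Square-and-multiply, entries mod 840:
Q^1 = [[1,1],[1,0]]
Q^2 = (Q^1)² = [[2,1],[1,1]]
Q^4 = (Q^2)² = [[5,3],[3,2]]
Q^8 = (Q^4)² = [[34,21],[21,13]]
Q^17 = (Q^8)²·Q = [[64,757],[757,147]]
Q^34 = (Q^17)² = [[65,127],[127,778]]
Q^68 = (Q^34)² = [[194,381],[381,653]]
Q^137 = (Q^68)²·Q = [[664,517],[517,147]]
Q^274 = (Q^137)² = [[65,127],[127,778]]
F_274 mod 840 = Q^274[0][1] = 127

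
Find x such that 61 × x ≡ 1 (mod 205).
121

gcd(61, 205) = 1, so the inverse exists.
Extended Euclidean algorithm on (205, 61):
205 = 3 × 61 + 22  ⟹  22 = (1)·205 + (-3)·61
61 = 2 × 22 + 17  ⟹  17 = (-2)·205 + (7)·61
22 = 1 × 17 + 5  ⟹  5 = (3)·205 + (-10)·61
17 = 3 × 5 + 2  ⟹  2 = (-11)·205 + (37)·61
5 = 2 × 2 + 1  ⟹  1 = (25)·205 + (-84)·61
So (-84)·61 ≡ 1 (mod 205), i.e. 61^(-1) ≡ -84 ≡ 121 (mod 205).
Check: 61 × 121 = 7381 ≡ 1 (mod 205)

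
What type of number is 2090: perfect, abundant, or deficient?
abundant

Proper divisors of 2090: sum = 1 + 2 + 5 + 10 + 11 + 19 + 22 + 38 + 55 + 95 + 110 + 190 + 209 + 418 + 1045 = 2230
Since 2230 > 2090, 2090 is abundant.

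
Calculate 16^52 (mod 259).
86

Repeated squaring. Binary of 52 = 110100.
16^1 ≡ 16 (mod 259); 16^2 ≡ 256 (mod 259); 16^4 ≡ 9 (mod 259); 16^8 ≡ 81 (mod 259); 16^16 ≡ 86 (mod 259); 16^32 ≡ 144 (mod 259)
16^52 = 16^4 × 16^16 × 16^32 ≡ 86 (mod 259)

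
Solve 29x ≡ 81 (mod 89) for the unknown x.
x ≡ 12 (mod 89)

gcd(29, 89) = 1, which divides 81, so solutions exist.
Find 29^(-1) mod 89 by the extended Euclidean algorithm:
89 = 3 × 29 + 2  ⟹  2 = (1)·89 + (-3)·29
29 = 14 × 2 + 1  ⟹  1 = (-14)·89 + (43)·29
So (43)·29 ≡ 1 (mod 89), i.e. 29^(-1) ≡ 43 (mod 89).
x ≡ 43 × 81 = 3483 ≡ 12 (mod 89).
Check: 29 × 12 = 348 ≡ 81 (mod 89).
Unique solution: x ≡ 12 (mod 89)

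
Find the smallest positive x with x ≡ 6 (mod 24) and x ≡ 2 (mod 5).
102

Using Chinese Remainder Theorem:
M = 24 × 5 = 120
M1 = 5, M2 = 24
y1 = 5^(-1) mod 24 = 5
y2 = 24^(-1) mod 5 = 4
x = (6×5×5 + 2×24×4) mod 120 = 102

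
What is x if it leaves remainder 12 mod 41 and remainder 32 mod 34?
1324

Using Chinese Remainder Theorem:
M = 41 × 34 = 1394
M1 = 34, M2 = 41
y1 = 34^(-1) mod 41 = 35
y2 = 41^(-1) mod 34 = 5
x = (12×34×35 + 32×41×5) mod 1394 = 1324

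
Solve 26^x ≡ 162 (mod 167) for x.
18

Baby-step giant-step with step n = ⌈√167⌉ = 13.
Baby steps 26^j mod 167 (j:value) for j=0..12: 0:1, 1:26, 2:8, 3:41, 4:64, 5:161, 6:11, 7:119, 8:88, 9:117, 10:36, 11:101, 12:121.
Giant-step multiplier: 26^(-13) ≡ 26^(166-13) = 26^153 ≡ 68 (mod 167).
Giant steps γ_i = 162·68^i mod 167: γ_0=162, γ_1=161 (in table at j=5).
x = i·n + j = 1·13 + 5 = 18.
Check: 26^18 ≡ 162 (mod 167).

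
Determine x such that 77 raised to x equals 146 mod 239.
219

Baby-step giant-step with step n = ⌈√239⌉ = 16.
Baby steps 77^j mod 239 (j:value) for j=0..15: 0:1, 1:77, 2:193, 3:43, 4:204, 5:173, 6:176, 7:168, 8:30, 9:159, 10:54, 11:95, 12:145, 13:171, 14:22, 15:21.
Giant-step multiplier: 77^(-16) ≡ 77^(238-16) = 77^222 ≡ 64 (mod 239).
Giant steps γ_i = 146·64^i mod 239: γ_0=146, γ_1=23, γ_2=38, γ_3=42, γ_4=59, γ_5=191, γ_6=35, γ_7=89, γ_8=199, γ_9=69, γ_10=114, γ_11=126, γ_12=177, γ_13=95 (in table at j=11).
x = i·n + j = 13·16 + 11 = 219.
Check: 77^219 ≡ 146 (mod 239).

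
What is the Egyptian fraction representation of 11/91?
1/9 + 1/103 + 1/16872 + 1/474423768

Greedy algorithm:
11/91: ceiling(91/11) = 9, use 1/9
8/819: ceiling(819/8) = 103, use 1/103
5/84357: ceiling(84357/5) = 16872, use 1/16872
1/474423768: ceiling(474423768/1) = 474423768, use 1/474423768
Result: 11/91 = 1/9 + 1/103 + 1/16872 + 1/474423768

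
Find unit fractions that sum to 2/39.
1/20 + 1/780

Greedy algorithm:
2/39: ceiling(39/2) = 20, use 1/20
1/780: ceiling(780/1) = 780, use 1/780
Result: 2/39 = 1/20 + 1/780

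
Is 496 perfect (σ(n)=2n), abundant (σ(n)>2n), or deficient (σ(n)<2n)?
perfect

Proper divisors of 496: sum = 1 + 2 + 4 + 8 + 16 + 31 + 62 + 124 + 248 = 496
Since 496 = 496, 496 is perfect.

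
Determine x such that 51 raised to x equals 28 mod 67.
31

Baby-step giant-step with step n = ⌈√67⌉ = 9.
Baby steps 51^j mod 67 (j:value) for j=0..8: 0:1, 1:51, 2:55, 3:58, 4:10, 5:41, 6:14, 7:44, 8:33.
Giant-step multiplier: 51^(-9) ≡ 51^(66-9) = 51^57 ≡ 42 (mod 67).
Giant steps γ_i = 28·42^i mod 67: γ_0=28, γ_1=37, γ_2=13, γ_3=10 (in table at j=4).
x = i·n + j = 3·9 + 4 = 31.
Check: 51^31 ≡ 28 (mod 67).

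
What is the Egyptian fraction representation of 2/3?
1/2 + 1/6

Greedy algorithm:
2/3: ceiling(3/2) = 2, use 1/2
1/6: ceiling(6/1) = 6, use 1/6
Result: 2/3 = 1/2 + 1/6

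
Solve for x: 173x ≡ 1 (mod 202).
195

gcd(173, 202) = 1, so the inverse exists.
Extended Euclidean algorithm on (202, 173):
202 = 1 × 173 + 29  ⟹  29 = (1)·202 + (-1)·173
173 = 5 × 29 + 28  ⟹  28 = (-5)·202 + (6)·173
29 = 1 × 28 + 1  ⟹  1 = (6)·202 + (-7)·173
So (-7)·173 ≡ 1 (mod 202), i.e. 173^(-1) ≡ -7 ≡ 195 (mod 202).
Check: 173 × 195 = 33735 ≡ 1 (mod 202)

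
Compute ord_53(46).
13

53 is prime, so ord(46) divides φ(53) = 52.
Divisors of 52: 1, 2, 4, 13, 26, 52.
Repeated squaring: 46^1 ≡ 46, 46^2 ≡ 49, 46^4 ≡ 16, 46^8 ≡ 44, 46^16 ≡ 28, 46^32 ≡ 42 (mod 53).
Test 46^d mod 53 for each divisor d in increasing order:
46^1 ≡ 46
46^2 ≡ 49
46^4 ≡ 16
46^13 = 46^8·46^4·46^1 ≡ 1  ← first divisor giving 1
The order is 13.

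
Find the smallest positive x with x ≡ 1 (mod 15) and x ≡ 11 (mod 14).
151

Using Chinese Remainder Theorem:
M = 15 × 14 = 210
M1 = 14, M2 = 15
y1 = 14^(-1) mod 15 = 14
y2 = 15^(-1) mod 14 = 1
x = (1×14×14 + 11×15×1) mod 210 = 151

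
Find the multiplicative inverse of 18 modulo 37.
35

gcd(18, 37) = 1, so the inverse exists.
Extended Euclidean algorithm on (37, 18):
37 = 2 × 18 + 1  ⟹  1 = (1)·37 + (-2)·18
So (-2)·18 ≡ 1 (mod 37), i.e. 18^(-1) ≡ -2 ≡ 35 (mod 37).
Check: 18 × 35 = 630 ≡ 1 (mod 37)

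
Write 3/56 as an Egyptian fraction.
1/19 + 1/1064

Greedy algorithm:
3/56: ceiling(56/3) = 19, use 1/19
1/1064: ceiling(1064/1) = 1064, use 1/1064
Result: 3/56 = 1/19 + 1/1064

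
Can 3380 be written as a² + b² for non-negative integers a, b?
4² + 58² (a=4, b=58)

Factorization: 3380 = 2^2 × 5 × 13^2
By Fermat: n is sum of two squares iff every prime p ≡ 3 (mod 4) appears to even power.
All primes ≡ 3 (mod 4) appear to even power.
Search a = 0, 1, 2, … for 3380 - a² a perfect square: first hit at a = 4: 3380 - 16 = 3364 = 58².
3380 = 4² + 58² = 16 + 3364 ✓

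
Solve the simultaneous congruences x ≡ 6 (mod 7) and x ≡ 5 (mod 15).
20

Using Chinese Remainder Theorem:
M = 7 × 15 = 105
M1 = 15, M2 = 7
y1 = 15^(-1) mod 7 = 1
y2 = 7^(-1) mod 15 = 13
x = (6×15×1 + 5×7×13) mod 105 = 20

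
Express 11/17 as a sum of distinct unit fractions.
1/2 + 1/7 + 1/238

Greedy algorithm:
11/17: ceiling(17/11) = 2, use 1/2
5/34: ceiling(34/5) = 7, use 1/7
1/238: ceiling(238/1) = 238, use 1/238
Result: 11/17 = 1/2 + 1/7 + 1/238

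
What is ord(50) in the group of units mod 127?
21

127 is prime, so ord(50) divides φ(127) = 126.
Divisors of 126: 1, 2, 3, 6, 7, 9, 14, 18, 21, 42, 63, 126.
Repeated squaring: 50^1 ≡ 50, 50^2 ≡ 87, 50^4 ≡ 76, 50^8 ≡ 61, 50^16 ≡ 38, 50^32 ≡ 47, 50^64 ≡ 50 (mod 127).
Test 50^d mod 127 for each divisor d in increasing order:
50^1 ≡ 50
50^2 ≡ 87
50^3 = 50^2·50^1 ≡ 32
50^6 = 50^4·50^2 ≡ 8
50^7 = 50^4·50^2·50^1 ≡ 19
50^9 = 50^8·50^1 ≡ 2
50^14 = 50^8·50^4·50^2 ≡ 107
50^18 = 50^16·50^2 ≡ 4
50^21 = 50^16·50^4·50^1 ≡ 1  ← first divisor giving 1
The order is 21.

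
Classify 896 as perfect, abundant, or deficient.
abundant

Proper divisors of 896: sum = 1 + 2 + 4 + 7 + 8 + 14 + 16 + 28 + 32 + 56 + 64 + 112 + 128 + 224 + 448 = 1144
Since 1144 > 896, 896 is abundant.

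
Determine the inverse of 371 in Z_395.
181

gcd(371, 395) = 1, so the inverse exists.
Extended Euclidean algorithm on (395, 371):
395 = 1 × 371 + 24  ⟹  24 = (1)·395 + (-1)·371
371 = 15 × 24 + 11  ⟹  11 = (-15)·395 + (16)·371
24 = 2 × 11 + 2  ⟹  2 = (31)·395 + (-33)·371
11 = 5 × 2 + 1  ⟹  1 = (-170)·395 + (181)·371
So (181)·371 ≡ 1 (mod 395), i.e. 371^(-1) ≡ 181 (mod 395).
Check: 371 × 181 = 67151 ≡ 1 (mod 395)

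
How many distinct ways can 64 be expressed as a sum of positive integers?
1741630

p(n) counts ways to write n as a sum of positive integers (order ignored).
Euler's pentagonal recurrence: p(k) = p(k-1) + p(k-2) - p(k-5) - p(k-7) + p(k-12) + p(k-15) - ... (offsets j(3j∓1)/2, signs ++--, p(0)=1, p(<0)=0).
DP table for k = 0..63: p(0)=1, p(1)=1, p(2)=2, p(3)=3, p(4)=5, p(5)=7, p(6)=11, p(7)=15, p(8)=22, p(9)=30, p(10)=42, p(11)=56, p(12)=77, p(13)=101, p(14)=135, p(15)=176, p(16)=231, p(17)=297, p(18)=385, p(19)=490, p(20)=627, p(21)=792, p(22)=1002, p(23)=1255, p(24)=1575, p(25)=1958, p(26)=2436, p(27)=3010, p(28)=3718, p(29)=4565, p(30)=5604, p(31)=6842, p(32)=8349, p(33)=10143, p(34)=12310, p(35)=14883, p(36)=17977, p(37)=21637, p(38)=26015, p(39)=31185, p(40)=37338, p(41)=44583, p(42)=53174, p(43)=63261, p(44)=75175, p(45)=89134, p(46)=105558, p(47)=124754, p(48)=147273, p(49)=173525, p(50)=204226, p(51)=239943, p(52)=281589, p(53)=329931, p(54)=386155, p(55)=451276, p(56)=526823, p(57)=614154, p(58)=715220, p(59)=831820, p(60)=966467, p(61)=1121505, p(62)=1300156, p(63)=1505499.
Final step: p(64) = p(63) + p(62) - p(59) - p(57) + p(52) + p(49) - p(42) - p(38) + p(29) + p(24) - p(13) - p(7)
= 1505499 + 1300156 - 831820 - 614154 + 281589 + 173525 - 53174 - 26015 + 4565 + 1575 - 101 - 15
= 1741630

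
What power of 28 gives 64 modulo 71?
62

Baby-step giant-step with step n = ⌈√71⌉ = 9.
Baby steps 28^j mod 71 (j:value) for j=0..8: 0:1, 1:28, 2:3, 3:13, 4:9, 5:39, 6:27, 7:46, 8:10.
Giant-step multiplier: 28^(-9) ≡ 28^(70-9) = 28^61 ≡ 53 (mod 71).
Giant steps γ_i = 64·53^i mod 71: γ_0=64, γ_1=55, γ_2=4, γ_3=70, γ_4=18, γ_5=31, γ_6=10 (in table at j=8).
x = i·n + j = 6·9 + 8 = 62.
Check: 28^62 ≡ 64 (mod 71).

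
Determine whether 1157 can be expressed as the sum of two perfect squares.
1² + 34² (a=1, b=34)

Factorization: 1157 = 13 × 89
By Fermat: n is sum of two squares iff every prime p ≡ 3 (mod 4) appears to even power.
All primes ≡ 3 (mod 4) appear to even power.
Search a = 0, 1, 2, … for 1157 - a² a perfect square: first hit at a = 1: 1157 - 1 = 1156 = 34².
1157 = 1² + 34² = 1 + 1156 ✓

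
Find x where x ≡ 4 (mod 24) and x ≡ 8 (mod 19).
388

Using Chinese Remainder Theorem:
M = 24 × 19 = 456
M1 = 19, M2 = 24
y1 = 19^(-1) mod 24 = 19
y2 = 24^(-1) mod 19 = 4
x = (4×19×19 + 8×24×4) mod 456 = 388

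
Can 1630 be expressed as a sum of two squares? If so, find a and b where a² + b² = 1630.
Not possible

Factorization: 1630 = 2 × 5 × 163
By Fermat: n is sum of two squares iff every prime p ≡ 3 (mod 4) appears to even power.
Prime(s) ≡ 3 (mod 4) with odd exponent: [(163, 1)]
Therefore 1630 cannot be expressed as a² + b².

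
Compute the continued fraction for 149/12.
[12; 2, 2, 2]

Euclidean algorithm steps:
149 = 12 × 12 + 5
12 = 2 × 5 + 2
5 = 2 × 2 + 1
2 = 2 × 1 + 0
Continued fraction: [12; 2, 2, 2]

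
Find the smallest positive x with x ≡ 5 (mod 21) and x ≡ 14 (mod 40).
614

Using Chinese Remainder Theorem:
M = 21 × 40 = 840
M1 = 40, M2 = 21
y1 = 40^(-1) mod 21 = 10
y2 = 21^(-1) mod 40 = 21
x = (5×40×10 + 14×21×21) mod 840 = 614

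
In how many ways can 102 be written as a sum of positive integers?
241265379

p(n) counts ways to write n as a sum of positive integers (order ignored).
Euler's pentagonal recurrence: p(k) = p(k-1) + p(k-2) - p(k-5) - p(k-7) + p(k-12) + p(k-15) - ... (offsets j(3j∓1)/2, signs ++--, p(0)=1, p(<0)=0).
DP table for k = 0..101: p(0)=1, p(1)=1, p(2)=2, p(3)=3, p(4)=5, p(5)=7, p(6)=11, p(7)=15, p(8)=22, p(9)=30, p(10)=42, p(11)=56, p(12)=77, p(13)=101, p(14)=135, p(15)=176, p(16)=231, p(17)=297, p(18)=385, p(19)=490, p(20)=627, p(21)=792, p(22)=1002, p(23)=1255, p(24)=1575, p(25)=1958, p(26)=2436, p(27)=3010, p(28)=3718, p(29)=4565, p(30)=5604, p(31)=6842, p(32)=8349, p(33)=10143, p(34)=12310, p(35)=14883, p(36)=17977, p(37)=21637, p(38)=26015, p(39)=31185, p(40)=37338, p(41)=44583, p(42)=53174, p(43)=63261, p(44)=75175, p(45)=89134, p(46)=105558, p(47)=124754, p(48)=147273, p(49)=173525, p(50)=204226, p(51)=239943, p(52)=281589, p(53)=329931, p(54)=386155, p(55)=451276, p(56)=526823, p(57)=614154, p(58)=715220, p(59)=831820, p(60)=966467, p(61)=1121505, p(62)=1300156, p(63)=1505499, p(64)=1741630, p(65)=2012558, p(66)=2323520, p(67)=2679689, p(68)=3087735, p(69)=3554345, p(70)=4087968, p(71)=4697205, p(72)=5392783, p(73)=6185689, p(74)=7089500, p(75)=8118264, p(76)=9289091, p(77)=10619863, p(78)=12132164, p(79)=13848650, p(80)=15796476, p(81)=18004327, p(82)=20506255, p(83)=23338469, p(84)=26543660, p(85)=30167357, p(86)=34262962, p(87)=38887673, p(88)=44108109, p(89)=49995925, p(90)=56634173, p(91)=64112359, p(92)=72533807, p(93)=82010177, p(94)=92669720, p(95)=104651419, p(96)=118114304, p(97)=133230930, p(98)=150198136, p(99)=169229875, p(100)=190569292, p(101)=214481126.
Final step: p(102) = p(101) + p(100) - p(97) - p(95) + p(90) + p(87) - p(80) - p(76) + p(67) + p(62) - p(51) - p(45) + p(32) + p(25) - p(10) - p(2)
= 214481126 + 190569292 - 133230930 - 104651419 + 56634173 + 38887673 - 15796476 - 9289091 + 2679689 + 1300156 - 239943 - 89134 + 8349 + 1958 - 42 - 2
= 241265379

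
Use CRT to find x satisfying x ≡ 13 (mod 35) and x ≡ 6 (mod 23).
328

Using Chinese Remainder Theorem:
M = 35 × 23 = 805
M1 = 23, M2 = 35
y1 = 23^(-1) mod 35 = 32
y2 = 35^(-1) mod 23 = 2
x = (13×23×32 + 6×35×2) mod 805 = 328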